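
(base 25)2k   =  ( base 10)70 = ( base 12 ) 5A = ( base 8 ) 106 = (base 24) 2M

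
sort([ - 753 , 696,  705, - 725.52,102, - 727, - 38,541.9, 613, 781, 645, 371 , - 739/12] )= [ - 753,  -  727, - 725.52, - 739/12, - 38,102 , 371,  541.9,  613, 645,  696,  705,781]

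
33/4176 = 11/1392=0.01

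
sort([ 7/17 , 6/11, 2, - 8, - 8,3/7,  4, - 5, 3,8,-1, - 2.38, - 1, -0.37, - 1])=[  -  8,-8, -5,  -  2.38,-1, - 1,-1, - 0.37, 7/17, 3/7, 6/11, 2, 3, 4, 8 ] 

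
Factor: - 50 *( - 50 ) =2^2*5^4 = 2500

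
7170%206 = 166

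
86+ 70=156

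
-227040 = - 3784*60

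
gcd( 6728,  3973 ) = 29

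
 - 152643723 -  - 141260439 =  - 11383284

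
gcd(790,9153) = 1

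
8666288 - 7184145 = 1482143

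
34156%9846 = 4618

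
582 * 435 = 253170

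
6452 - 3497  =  2955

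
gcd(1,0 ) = 1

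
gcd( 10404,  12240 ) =612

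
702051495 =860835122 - 158783627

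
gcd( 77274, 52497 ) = 9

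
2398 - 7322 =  - 4924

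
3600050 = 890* 4045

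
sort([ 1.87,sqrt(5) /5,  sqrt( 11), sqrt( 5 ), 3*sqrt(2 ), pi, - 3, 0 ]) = [ - 3, 0,  sqrt(5 ) /5, 1.87, sqrt(5 ), pi,sqrt(11), 3*sqrt( 2)]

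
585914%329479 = 256435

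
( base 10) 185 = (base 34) 5f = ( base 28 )6h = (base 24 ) 7h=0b10111001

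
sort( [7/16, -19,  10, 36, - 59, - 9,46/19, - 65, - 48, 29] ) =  [ - 65, - 59 , - 48,-19, -9 , 7/16,46/19,10,29,36 ]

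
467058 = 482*969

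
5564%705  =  629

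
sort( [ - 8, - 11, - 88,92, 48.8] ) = [ - 88, - 11,  -  8, 48.8 , 92 ] 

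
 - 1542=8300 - 9842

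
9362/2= 4681  =  4681.00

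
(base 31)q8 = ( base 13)4A8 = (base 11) 680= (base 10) 814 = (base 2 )1100101110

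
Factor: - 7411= - 7411^1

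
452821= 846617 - 393796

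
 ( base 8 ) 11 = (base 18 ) 9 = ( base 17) 9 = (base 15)9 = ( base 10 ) 9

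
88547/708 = 125 + 47/708 = 125.07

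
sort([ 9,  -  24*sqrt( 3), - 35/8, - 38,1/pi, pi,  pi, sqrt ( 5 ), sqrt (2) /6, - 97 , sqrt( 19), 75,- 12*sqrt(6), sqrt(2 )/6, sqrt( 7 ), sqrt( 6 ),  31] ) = [ - 97, - 24*sqrt(3) , - 38, - 12*sqrt(6 ),-35/8,sqrt( 2 ) /6 , sqrt(2 )/6,1/pi, sqrt(5), sqrt (6 ), sqrt(7 ),pi, pi, sqrt(19), 9,31, 75 ]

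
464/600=58/75 = 0.77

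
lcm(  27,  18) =54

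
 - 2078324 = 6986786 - 9065110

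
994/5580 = 497/2790 = 0.18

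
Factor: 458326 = 2^1  *  11^1*83^1*251^1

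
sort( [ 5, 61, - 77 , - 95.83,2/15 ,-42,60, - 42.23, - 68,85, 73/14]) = [ - 95.83,  -  77, - 68, - 42.23,-42,2/15 , 5,73/14,60, 61 , 85 ]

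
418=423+-5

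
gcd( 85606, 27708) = 2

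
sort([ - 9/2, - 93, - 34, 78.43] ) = [-93, - 34, - 9/2 , 78.43 ] 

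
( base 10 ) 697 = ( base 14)37B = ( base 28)op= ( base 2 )1010111001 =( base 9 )854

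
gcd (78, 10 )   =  2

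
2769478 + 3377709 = 6147187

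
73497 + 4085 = 77582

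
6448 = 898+5550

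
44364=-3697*(-12)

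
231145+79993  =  311138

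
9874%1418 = 1366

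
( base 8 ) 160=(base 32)3G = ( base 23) 4k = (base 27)44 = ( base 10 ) 112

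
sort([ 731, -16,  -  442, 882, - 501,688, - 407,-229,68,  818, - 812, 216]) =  [-812, - 501, - 442, - 407,- 229, - 16, 68, 216, 688, 731, 818, 882 ] 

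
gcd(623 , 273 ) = 7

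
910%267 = 109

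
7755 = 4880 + 2875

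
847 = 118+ 729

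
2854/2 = 1427=1427.00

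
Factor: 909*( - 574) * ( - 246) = 128354436 = 2^2 * 3^3 * 7^1* 41^2 * 101^1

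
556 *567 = 315252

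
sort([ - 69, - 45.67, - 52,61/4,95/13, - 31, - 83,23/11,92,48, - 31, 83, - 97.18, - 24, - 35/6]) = [ - 97.18 , - 83, - 69, -52, - 45.67, - 31, - 31, - 24,-35/6, 23/11,95/13,61/4,48  ,  83, 92] 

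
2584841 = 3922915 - 1338074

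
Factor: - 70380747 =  - 3^2*7820083^1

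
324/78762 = 54/13127 = 0.00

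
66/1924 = 33/962 = 0.03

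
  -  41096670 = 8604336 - 49701006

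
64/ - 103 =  - 64/103 = - 0.62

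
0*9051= 0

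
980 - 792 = 188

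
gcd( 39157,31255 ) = 1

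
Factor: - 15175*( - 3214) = 48772450 = 2^1*5^2*607^1*1607^1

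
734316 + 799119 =1533435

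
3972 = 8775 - 4803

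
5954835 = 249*23915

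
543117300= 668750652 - 125633352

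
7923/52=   152 + 19/52 = 152.37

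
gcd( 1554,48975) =3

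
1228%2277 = 1228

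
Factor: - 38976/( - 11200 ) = 3^1 * 5^( - 2 )*29^1 = 87/25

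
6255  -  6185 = 70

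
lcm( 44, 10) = 220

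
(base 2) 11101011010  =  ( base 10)1882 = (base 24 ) 36A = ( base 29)26q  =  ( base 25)307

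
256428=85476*3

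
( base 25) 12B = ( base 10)686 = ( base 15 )30B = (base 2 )1010101110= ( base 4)22232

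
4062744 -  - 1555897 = 5618641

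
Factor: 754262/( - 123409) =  - 2^1*11^( - 1)*13^( - 1)*19^1 * 23^1 = -  874/143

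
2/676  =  1/338 = 0.00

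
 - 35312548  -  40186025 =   -  75498573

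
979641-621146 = 358495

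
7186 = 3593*2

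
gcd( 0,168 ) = 168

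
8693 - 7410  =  1283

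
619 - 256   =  363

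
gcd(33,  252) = 3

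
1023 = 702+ 321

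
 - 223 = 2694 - 2917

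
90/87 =30/29  =  1.03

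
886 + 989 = 1875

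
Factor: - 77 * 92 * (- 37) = 2^2*7^1*11^1* 23^1*37^1 = 262108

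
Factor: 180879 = 3^1*60293^1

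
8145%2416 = 897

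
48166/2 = 24083 = 24083.00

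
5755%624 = 139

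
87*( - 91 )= - 7917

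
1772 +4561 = 6333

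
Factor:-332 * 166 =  - 55112 = - 2^3  *  83^2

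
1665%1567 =98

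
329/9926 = 47/1418 = 0.03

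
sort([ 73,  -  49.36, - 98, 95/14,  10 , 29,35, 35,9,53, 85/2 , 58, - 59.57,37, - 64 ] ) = [ - 98, - 64, - 59.57, - 49.36,95/14,9,10 , 29, 35,  35, 37,85/2 , 53,  58, 73]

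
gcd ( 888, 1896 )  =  24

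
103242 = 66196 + 37046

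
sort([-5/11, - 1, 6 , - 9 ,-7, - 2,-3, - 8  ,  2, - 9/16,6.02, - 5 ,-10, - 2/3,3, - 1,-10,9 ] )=[ - 10, - 10, - 9,-8, - 7, - 5, - 3 ,-2, - 1, - 1,-2/3, - 9/16,-5/11 , 2,3,6,6.02,9] 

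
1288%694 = 594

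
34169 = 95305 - 61136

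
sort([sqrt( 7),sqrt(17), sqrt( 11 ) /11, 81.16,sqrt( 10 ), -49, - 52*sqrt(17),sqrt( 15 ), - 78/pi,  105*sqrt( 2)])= [ - 52*sqrt ( 17 ), - 49,  -  78/pi,sqrt( 11) /11,sqrt( 7), sqrt( 10 ),sqrt(15 ),  sqrt( 17 ),81.16,105*sqrt(2 ) ]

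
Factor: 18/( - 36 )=- 2^(-1)  =  - 1/2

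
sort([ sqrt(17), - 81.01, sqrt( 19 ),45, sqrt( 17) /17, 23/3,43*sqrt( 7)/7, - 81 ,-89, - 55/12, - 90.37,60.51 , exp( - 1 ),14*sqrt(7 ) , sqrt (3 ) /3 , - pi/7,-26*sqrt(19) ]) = [- 26*sqrt(19), - 90.37, - 89, - 81.01 , - 81 , - 55/12, - pi/7 , sqrt(17)/17 , exp( - 1) , sqrt( 3 )/3 , sqrt ( 17)  ,  sqrt( 19 ),  23/3,43 *sqrt ( 7)/7,14*sqrt( 7) , 45,  60.51 ] 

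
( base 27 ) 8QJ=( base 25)ac3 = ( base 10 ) 6553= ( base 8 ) 14631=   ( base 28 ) 8a1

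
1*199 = 199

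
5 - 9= - 4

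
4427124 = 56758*78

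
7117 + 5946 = 13063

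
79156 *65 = 5145140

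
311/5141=311/5141 = 0.06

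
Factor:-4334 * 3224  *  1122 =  - 15677499552 = -2^5*3^1 * 11^2*13^1 * 17^1 * 31^1 * 197^1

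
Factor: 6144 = 2^11*3^1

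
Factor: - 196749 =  - 3^4 * 7^1 *347^1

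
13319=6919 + 6400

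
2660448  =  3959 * 672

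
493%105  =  73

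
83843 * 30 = 2515290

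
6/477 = 2/159 = 0.01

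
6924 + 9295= 16219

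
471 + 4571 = 5042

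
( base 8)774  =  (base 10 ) 508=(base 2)111111100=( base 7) 1324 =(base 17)1CF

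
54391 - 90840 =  - 36449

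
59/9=6+5/9=6.56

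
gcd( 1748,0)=1748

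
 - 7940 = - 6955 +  - 985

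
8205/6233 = 1 + 1972/6233= 1.32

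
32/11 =32/11 = 2.91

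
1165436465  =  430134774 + 735301691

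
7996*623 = 4981508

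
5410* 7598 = 41105180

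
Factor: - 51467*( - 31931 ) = 13^1*37^2*107^1 * 863^1 = 1643392777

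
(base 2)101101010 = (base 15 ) 192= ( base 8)552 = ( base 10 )362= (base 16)16a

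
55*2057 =113135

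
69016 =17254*4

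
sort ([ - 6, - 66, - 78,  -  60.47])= [ - 78,-66,- 60.47, - 6] 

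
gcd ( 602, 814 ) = 2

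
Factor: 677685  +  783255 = 2^2*3^1*5^1*13^1*1873^1 =1460940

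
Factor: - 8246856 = - 2^3*3^1 *37^2*251^1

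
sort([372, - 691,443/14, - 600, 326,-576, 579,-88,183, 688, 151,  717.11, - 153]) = [  -  691,-600,-576,-153, -88, 443/14,151,183,  326, 372, 579,688,717.11 ]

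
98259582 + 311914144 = 410173726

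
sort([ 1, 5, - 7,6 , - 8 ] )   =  [ - 8,  -  7, 1, 5, 6 ] 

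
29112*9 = 262008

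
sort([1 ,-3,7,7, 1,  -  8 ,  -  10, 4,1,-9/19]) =[ - 10, - 8, - 3, - 9/19,1, 1, 1,4,7  ,  7] 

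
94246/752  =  125+123/376 = 125.33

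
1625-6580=  -  4955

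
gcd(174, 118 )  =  2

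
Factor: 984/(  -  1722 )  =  -2^2 * 7^( - 1)  =  - 4/7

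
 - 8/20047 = -8/20047 =- 0.00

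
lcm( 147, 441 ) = 441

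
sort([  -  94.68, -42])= [- 94.68, - 42]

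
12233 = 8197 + 4036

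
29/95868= 29/95868= 0.00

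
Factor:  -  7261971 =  - 3^1*19^1*127403^1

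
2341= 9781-7440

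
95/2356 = 5/124 = 0.04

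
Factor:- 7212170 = -2^1*5^1*7^1*197^1*523^1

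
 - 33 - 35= - 68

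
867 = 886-19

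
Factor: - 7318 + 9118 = 2^3*3^2*5^2= 1800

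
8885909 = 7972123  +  913786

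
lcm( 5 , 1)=5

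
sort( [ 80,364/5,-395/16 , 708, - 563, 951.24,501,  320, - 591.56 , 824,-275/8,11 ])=[-591.56, - 563, - 275/8, - 395/16,11,364/5,80,320, 501,708,824,951.24 ] 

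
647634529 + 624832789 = 1272467318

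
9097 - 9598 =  - 501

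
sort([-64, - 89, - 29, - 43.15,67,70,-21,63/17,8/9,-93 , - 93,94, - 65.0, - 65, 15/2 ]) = [ - 93,-93,-89, - 65.0,-65,-64, - 43.15,-29, - 21,8/9,63/17, 15/2,67,70,94 ] 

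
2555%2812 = 2555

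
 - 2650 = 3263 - 5913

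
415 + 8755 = 9170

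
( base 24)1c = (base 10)36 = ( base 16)24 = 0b100100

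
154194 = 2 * 77097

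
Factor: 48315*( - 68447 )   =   - 3^1*5^1*3221^1*68447^1 = - 3307016805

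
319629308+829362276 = 1148991584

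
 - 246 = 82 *( - 3 ) 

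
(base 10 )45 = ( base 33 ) 1C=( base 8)55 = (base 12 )39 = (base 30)1f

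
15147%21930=15147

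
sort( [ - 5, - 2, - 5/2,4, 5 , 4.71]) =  [ - 5,-5/2, - 2, 4 , 4.71, 5]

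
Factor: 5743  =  5743^1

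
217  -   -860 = 1077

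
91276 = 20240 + 71036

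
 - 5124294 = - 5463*938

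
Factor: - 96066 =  - 2^1*3^4*593^1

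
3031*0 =0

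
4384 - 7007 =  - 2623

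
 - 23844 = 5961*( - 4) 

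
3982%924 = 286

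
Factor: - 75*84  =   - 2^2*3^2 *5^2*7^1 = -  6300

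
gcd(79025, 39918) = 1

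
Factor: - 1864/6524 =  - 2/7 = - 2^1*7^ ( - 1 ) 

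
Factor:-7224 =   -  2^3*3^1 *7^1*43^1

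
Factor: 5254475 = 5^2*67^1*3137^1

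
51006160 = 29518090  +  21488070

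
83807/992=84+479/992 =84.48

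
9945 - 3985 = 5960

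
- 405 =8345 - 8750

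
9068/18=503 + 7/9 = 503.78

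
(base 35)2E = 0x54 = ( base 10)84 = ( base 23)3f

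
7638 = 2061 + 5577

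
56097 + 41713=97810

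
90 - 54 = 36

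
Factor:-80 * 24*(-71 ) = 2^7*3^1*5^1*71^1= 136320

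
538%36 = 34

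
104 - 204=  - 100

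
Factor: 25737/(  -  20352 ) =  - 8579/6784 = -2^( - 7) * 23^1*53^(-1)*373^1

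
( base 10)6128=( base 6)44212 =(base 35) 503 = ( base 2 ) 1011111110000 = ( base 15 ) 1C38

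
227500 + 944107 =1171607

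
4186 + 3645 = 7831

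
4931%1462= 545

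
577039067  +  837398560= 1414437627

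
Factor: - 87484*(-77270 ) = 2^3 * 5^1 * 7727^1 * 21871^1 = 6759888680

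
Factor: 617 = 617^1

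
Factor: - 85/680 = - 2^( - 3) = - 1/8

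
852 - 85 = 767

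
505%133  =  106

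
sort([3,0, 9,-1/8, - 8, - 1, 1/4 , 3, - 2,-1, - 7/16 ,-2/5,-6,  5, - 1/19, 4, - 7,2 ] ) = [ - 8 , - 7, - 6,-2 , - 1,- 1, - 7/16, - 2/5,-1/8, -1/19, 0, 1/4, 2, 3, 3, 4, 5,9 ]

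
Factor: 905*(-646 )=-584630= - 2^1* 5^1*  17^1 * 19^1 * 181^1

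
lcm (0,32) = 0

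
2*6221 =12442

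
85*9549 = 811665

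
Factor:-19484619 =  - 3^1*7^1*11^1*84349^1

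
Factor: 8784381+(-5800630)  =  2983751 = 79^1 * 179^1 * 211^1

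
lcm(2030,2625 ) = 152250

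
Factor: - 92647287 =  - 3^3*19^1*59^1*3061^1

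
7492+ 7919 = 15411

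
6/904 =3/452 = 0.01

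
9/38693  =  9/38693 = 0.00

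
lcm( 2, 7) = 14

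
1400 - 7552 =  - 6152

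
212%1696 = 212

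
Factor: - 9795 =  - 3^1*5^1*653^1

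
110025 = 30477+79548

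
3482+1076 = 4558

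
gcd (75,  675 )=75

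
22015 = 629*35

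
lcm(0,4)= 0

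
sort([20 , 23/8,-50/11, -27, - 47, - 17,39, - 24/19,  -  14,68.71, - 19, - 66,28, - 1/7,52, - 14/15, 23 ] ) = [ - 66, - 47 , - 27, - 19, - 17, - 14 , - 50/11, - 24/19, - 14/15, - 1/7, 23/8,20,23,28, 39, 52 , 68.71 ]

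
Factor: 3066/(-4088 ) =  - 2^( - 2)*3^1 =- 3/4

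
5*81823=409115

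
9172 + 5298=14470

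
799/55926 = 799/55926 = 0.01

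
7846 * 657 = 5154822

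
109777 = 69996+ 39781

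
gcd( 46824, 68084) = 4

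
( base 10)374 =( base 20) IE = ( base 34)b0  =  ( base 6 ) 1422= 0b101110110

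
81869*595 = 48712055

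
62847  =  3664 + 59183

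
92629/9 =92629/9 = 10292.11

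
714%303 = 108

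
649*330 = 214170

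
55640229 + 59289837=114930066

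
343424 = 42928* 8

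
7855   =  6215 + 1640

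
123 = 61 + 62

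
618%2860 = 618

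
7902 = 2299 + 5603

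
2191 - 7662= - 5471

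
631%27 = 10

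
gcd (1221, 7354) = 1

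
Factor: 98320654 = 2^1*31^1 * 61^1*25997^1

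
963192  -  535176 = 428016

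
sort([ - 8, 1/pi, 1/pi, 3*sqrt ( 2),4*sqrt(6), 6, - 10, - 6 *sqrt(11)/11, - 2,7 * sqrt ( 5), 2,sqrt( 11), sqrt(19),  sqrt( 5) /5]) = [ - 10 ,-8,  -  2, - 6*sqrt(  11 ) /11, 1/pi,1/pi, sqrt(5)/5,2,sqrt (11), 3*sqrt (2), sqrt( 19),  6, 4 * sqrt ( 6)  ,  7*sqrt (5)]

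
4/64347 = 4/64347 = 0.00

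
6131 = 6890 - 759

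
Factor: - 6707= -19^1*353^1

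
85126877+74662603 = 159789480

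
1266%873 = 393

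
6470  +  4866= 11336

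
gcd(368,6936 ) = 8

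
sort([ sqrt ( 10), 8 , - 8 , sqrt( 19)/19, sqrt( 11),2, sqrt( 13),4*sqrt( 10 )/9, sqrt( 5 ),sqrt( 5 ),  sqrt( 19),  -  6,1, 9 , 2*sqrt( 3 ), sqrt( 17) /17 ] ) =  [ - 8 , - 6,sqrt( 19 )/19,sqrt( 17) /17, 1, 4*sqrt( 10)/9, 2, sqrt( 5 ) , sqrt( 5), sqrt( 10),sqrt( 11 ), 2*sqrt(3),sqrt( 13), sqrt( 19), 8, 9]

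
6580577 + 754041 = 7334618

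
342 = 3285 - 2943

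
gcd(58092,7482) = 6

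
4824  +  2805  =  7629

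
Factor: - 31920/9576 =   -  2^1*3^(  -  1)*5^1 =- 10/3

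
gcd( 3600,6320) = 80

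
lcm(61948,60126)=2044284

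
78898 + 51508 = 130406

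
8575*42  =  360150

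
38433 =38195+238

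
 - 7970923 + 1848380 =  - 6122543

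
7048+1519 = 8567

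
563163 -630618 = - 67455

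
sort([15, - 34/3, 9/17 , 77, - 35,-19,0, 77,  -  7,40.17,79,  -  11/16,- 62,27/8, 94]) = [ - 62, - 35, - 19, - 34/3, - 7, - 11/16 , 0,  9/17,27/8,15,  40.17,77, 77,  79, 94]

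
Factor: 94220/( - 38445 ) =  - 18844/7689 = - 2^2*3^ ( - 1 )*7^1*11^(-1)*233^( - 1 ) * 673^1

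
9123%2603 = 1314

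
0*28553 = 0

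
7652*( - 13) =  - 99476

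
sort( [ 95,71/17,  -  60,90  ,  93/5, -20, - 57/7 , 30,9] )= [ - 60, - 20, - 57/7,71/17, 9, 93/5,  30,90,95 ]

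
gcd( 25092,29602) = 82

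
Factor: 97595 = 5^1*131^1*  149^1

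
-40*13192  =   - 527680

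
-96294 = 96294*( - 1)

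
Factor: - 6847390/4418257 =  - 2^1*5^1*11^2*179^(-1 )*5659^1*24683^(-1 ) 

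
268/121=268/121 = 2.21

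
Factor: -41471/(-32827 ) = 17^(-1)*113^1*367^1 * 1931^(  -  1) 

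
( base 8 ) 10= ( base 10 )8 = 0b1000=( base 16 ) 8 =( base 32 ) 8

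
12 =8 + 4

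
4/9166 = 2/4583 = 0.00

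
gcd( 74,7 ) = 1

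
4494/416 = 10 + 167/208 = 10.80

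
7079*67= 474293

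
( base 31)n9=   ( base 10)722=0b1011010010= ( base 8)1322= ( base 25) 13m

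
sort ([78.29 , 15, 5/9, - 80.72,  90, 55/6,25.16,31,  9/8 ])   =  [ - 80.72,5/9,9/8, 55/6 , 15,25.16,31,78.29,  90 ]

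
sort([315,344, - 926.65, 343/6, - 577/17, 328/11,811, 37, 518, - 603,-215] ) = [ - 926.65, - 603,- 215,  -  577/17, 328/11,37, 343/6, 315, 344 , 518 , 811]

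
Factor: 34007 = 31^1*1097^1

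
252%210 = 42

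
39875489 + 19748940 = 59624429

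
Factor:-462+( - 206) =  - 2^2 * 167^1 = -  668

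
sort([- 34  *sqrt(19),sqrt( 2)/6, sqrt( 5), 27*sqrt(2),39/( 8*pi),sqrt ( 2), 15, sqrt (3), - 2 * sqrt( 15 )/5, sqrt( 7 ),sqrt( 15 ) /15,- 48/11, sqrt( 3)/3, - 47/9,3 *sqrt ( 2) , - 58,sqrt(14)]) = [ - 34*sqrt(19), - 58, - 47/9, - 48/11, - 2*sqrt( 15 )/5, sqrt( 2 ) /6, sqrt( 15)/15, sqrt( 3)/3, sqrt( 2), 39/( 8 * pi) , sqrt( 3),sqrt(5 ), sqrt( 7), sqrt(14), 3*sqrt( 2),15, 27* sqrt(2) ]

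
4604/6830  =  2302/3415= 0.67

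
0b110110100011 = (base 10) 3491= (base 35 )2tq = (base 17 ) c16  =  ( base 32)3d3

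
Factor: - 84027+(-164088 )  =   - 3^1*5^1*7^1*17^1*139^1 =- 248115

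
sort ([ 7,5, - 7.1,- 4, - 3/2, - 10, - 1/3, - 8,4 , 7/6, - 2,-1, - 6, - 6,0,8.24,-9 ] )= [  -  10, - 9,-8, - 7.1, - 6, - 6, - 4, - 2, - 3/2,  -  1,-1/3,0, 7/6, 4,5,7,8.24]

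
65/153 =65/153 =0.42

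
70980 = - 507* (- 140)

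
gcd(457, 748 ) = 1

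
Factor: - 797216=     -  2^5 * 7^1*3559^1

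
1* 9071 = 9071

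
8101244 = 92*88057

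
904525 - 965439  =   - 60914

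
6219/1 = 6219 = 6219.00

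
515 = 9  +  506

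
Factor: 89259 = 3^1*29753^1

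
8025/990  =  535/66 =8.11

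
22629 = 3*7543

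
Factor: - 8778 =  - 2^1*3^1*7^1*11^1*19^1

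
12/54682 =6/27341 = 0.00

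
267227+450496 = 717723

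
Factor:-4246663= - 1033^1*4111^1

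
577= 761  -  184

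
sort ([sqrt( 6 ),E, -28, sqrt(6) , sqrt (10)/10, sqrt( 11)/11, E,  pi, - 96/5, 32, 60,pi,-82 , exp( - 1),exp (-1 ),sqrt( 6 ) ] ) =[ -82,- 28,-96/5,  sqrt(11 ) /11,sqrt(10 ) /10, exp( -1),exp( - 1), sqrt(6),sqrt( 6 ),  sqrt(6),E, E, pi, pi, 32, 60]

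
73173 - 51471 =21702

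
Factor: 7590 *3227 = 24492930 = 2^1 * 3^1 * 5^1*7^1*11^1*23^1*461^1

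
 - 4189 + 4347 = 158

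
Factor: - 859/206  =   - 2^(  -  1 )*103^ ( - 1)*859^1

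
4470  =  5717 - 1247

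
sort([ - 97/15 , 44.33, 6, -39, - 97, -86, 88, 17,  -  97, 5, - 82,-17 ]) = [ - 97, - 97, - 86,  -  82, -39, - 17,  -  97/15,5,6, 17,44.33,88 ]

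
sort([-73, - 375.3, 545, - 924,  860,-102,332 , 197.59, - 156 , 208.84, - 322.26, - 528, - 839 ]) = [ - 924, - 839,-528, - 375.3, - 322.26, - 156, - 102, - 73,197.59, 208.84,332, 545, 860 ] 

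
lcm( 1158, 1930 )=5790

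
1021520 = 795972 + 225548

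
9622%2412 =2386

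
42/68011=42/68011=0.00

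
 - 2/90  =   - 1/45=- 0.02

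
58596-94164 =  - 35568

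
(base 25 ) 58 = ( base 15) 8d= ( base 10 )133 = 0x85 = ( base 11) 111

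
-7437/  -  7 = 7437/7 = 1062.43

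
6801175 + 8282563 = 15083738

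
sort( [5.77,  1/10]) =[1/10,5.77 ] 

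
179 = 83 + 96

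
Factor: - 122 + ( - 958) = -2^3*3^3 *5^1 = - 1080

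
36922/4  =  9230+1/2 = 9230.50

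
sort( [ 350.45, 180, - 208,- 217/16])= [- 208, - 217/16, 180, 350.45 ]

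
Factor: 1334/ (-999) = -2^1*3^( - 3 )*23^1*29^1 * 37^( - 1 )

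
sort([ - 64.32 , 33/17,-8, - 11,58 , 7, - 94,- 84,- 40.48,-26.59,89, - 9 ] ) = [ - 94, - 84,  -  64.32, - 40.48, - 26.59, - 11, - 9, - 8, 33/17,7, 58,89 ]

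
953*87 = 82911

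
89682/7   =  12811 + 5/7 = 12811.71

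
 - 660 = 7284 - 7944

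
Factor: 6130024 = 2^3*113^1*6781^1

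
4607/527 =271/31 = 8.74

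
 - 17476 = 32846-50322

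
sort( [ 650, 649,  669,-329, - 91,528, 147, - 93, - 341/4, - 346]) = [ - 346, - 329, - 93 , - 91,- 341/4, 147,528,  649,  650,669] 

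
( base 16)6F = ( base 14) 7d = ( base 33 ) 3c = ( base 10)111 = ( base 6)303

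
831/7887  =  277/2629=0.11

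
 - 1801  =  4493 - 6294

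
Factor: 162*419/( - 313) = - 2^1*  3^4*313^( - 1)*419^1 = - 67878/313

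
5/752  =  5/752=0.01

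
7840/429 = 7840/429  =  18.28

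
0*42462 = 0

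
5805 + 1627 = 7432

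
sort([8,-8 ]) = [ - 8, 8]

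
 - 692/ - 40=17  +  3/10 = 17.30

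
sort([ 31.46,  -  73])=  [ - 73,  31.46]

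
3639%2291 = 1348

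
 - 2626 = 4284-6910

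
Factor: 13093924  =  2^2*41^1*79841^1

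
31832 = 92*346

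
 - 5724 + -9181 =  - 14905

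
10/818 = 5/409 =0.01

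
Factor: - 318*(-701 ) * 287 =2^1*3^1*7^1*41^1*53^1*701^1= 63977466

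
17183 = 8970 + 8213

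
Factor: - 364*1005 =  - 365820 =- 2^2 * 3^1 * 5^1*7^1*13^1*67^1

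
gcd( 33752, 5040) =8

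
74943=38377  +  36566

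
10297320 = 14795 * 696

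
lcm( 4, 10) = 20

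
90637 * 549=49759713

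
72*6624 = 476928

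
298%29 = 8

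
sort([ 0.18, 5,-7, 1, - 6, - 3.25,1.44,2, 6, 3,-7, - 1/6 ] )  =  [ - 7,  -  7, - 6, - 3.25,  -  1/6,0.18, 1,1.44, 2 , 3, 5,6]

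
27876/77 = 362+2/77 = 362.03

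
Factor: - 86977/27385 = - 5^( - 1 )*11^1*5477^( - 1) * 7907^1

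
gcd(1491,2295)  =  3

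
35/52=35/52 = 0.67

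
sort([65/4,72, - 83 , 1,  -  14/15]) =[ - 83 , - 14/15 , 1,65/4, 72]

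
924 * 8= 7392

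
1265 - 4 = 1261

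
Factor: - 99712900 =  - 2^2*5^2*7^1*181^1*787^1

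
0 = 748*0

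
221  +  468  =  689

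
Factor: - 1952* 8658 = - 16900416 = - 2^6*3^2*13^1*37^1 * 61^1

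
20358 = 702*29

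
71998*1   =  71998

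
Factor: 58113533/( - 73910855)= - 3058607/3890045 = -  5^(-1)*131^( - 1 )*5939^(-1)*3058607^1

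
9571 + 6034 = 15605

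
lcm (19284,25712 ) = 77136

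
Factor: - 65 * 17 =-1105 = -5^1*13^1*17^1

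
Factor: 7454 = 2^1*3727^1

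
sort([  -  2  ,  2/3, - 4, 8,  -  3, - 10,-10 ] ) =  [- 10, - 10, - 4,- 3, - 2, 2/3, 8]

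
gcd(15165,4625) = 5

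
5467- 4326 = 1141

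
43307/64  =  43307/64 = 676.67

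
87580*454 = 39761320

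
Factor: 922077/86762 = 999/94 = 2^( - 1)*3^3 * 37^1*47^(  -  1)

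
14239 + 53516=67755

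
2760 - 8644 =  - 5884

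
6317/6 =1052 + 5/6 = 1052.83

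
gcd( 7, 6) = 1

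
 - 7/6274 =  - 7/6274 = - 0.00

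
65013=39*1667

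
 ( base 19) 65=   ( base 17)70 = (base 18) 6b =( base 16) 77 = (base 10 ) 119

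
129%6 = 3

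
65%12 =5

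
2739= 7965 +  - 5226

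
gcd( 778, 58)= 2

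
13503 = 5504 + 7999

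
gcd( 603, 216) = 9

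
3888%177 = 171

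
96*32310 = 3101760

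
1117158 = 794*1407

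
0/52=0  =  0.00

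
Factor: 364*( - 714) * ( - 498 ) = 2^4*3^2*7^2*13^1*17^1*83^1 = 129428208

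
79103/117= 676+11/117=   676.09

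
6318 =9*702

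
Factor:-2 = -2^1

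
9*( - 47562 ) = -428058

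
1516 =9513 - 7997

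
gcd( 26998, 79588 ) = 2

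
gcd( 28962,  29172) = 6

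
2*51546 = 103092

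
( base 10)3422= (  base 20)8b2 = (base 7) 12656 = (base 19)992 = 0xd5e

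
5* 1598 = 7990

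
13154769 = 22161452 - 9006683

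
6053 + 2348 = 8401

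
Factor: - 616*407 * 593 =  - 2^3  *7^1*11^2*37^1* 593^1 = - 148672216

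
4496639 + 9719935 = 14216574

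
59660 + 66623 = 126283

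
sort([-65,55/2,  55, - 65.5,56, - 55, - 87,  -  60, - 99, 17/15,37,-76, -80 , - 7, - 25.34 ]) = [ - 99, - 87, - 80, - 76, - 65.5, - 65, - 60, - 55, - 25.34, - 7,17/15, 55/2, 37 , 55,56 ]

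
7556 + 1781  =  9337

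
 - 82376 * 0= 0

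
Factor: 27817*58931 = 31^1*1901^1*27817^1 = 1639283627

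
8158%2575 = 433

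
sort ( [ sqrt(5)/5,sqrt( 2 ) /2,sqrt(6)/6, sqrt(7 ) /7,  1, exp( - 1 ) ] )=[exp( - 1),sqrt( 7 ) /7, sqrt(6) /6, sqrt(5)/5, sqrt(2 ) /2,  1 ]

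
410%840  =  410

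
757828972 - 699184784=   58644188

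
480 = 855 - 375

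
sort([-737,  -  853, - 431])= [ - 853, - 737, - 431]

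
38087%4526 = 1879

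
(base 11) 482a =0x18B4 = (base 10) 6324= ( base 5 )200244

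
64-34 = 30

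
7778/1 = 7778 = 7778.00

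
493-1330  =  -837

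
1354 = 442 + 912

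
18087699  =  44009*411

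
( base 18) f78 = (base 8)11602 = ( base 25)7OJ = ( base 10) 4994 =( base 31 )563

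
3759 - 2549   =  1210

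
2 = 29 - 27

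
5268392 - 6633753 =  - 1365361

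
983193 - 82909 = 900284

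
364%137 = 90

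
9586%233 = 33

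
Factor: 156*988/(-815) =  - 2^4*3^1 * 5^( - 1 )*13^2*19^1*163^ ( - 1 )= - 154128/815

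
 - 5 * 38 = - 190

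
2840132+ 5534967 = 8375099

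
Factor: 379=379^1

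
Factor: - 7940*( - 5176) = 2^5*5^1*397^1*647^1  =  41097440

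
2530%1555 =975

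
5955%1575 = 1230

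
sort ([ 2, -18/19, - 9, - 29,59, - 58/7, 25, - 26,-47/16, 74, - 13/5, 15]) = [ - 29, - 26, - 9,-58/7, - 47/16, - 13/5, - 18/19,2,  15,25,59,  74 ]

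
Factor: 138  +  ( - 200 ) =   -  2^1*31^1 = -  62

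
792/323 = 792/323 =2.45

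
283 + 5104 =5387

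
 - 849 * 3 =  - 2547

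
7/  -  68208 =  - 1/9744 = -0.00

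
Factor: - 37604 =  - 2^2  *  7^1*17^1*79^1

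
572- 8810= - 8238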